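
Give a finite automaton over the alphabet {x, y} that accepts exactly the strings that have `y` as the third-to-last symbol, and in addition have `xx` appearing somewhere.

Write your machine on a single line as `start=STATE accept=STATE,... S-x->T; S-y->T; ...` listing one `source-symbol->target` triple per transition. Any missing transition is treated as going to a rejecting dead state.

Run two small machines in parallel and take their product. One (15 states) tracks the last 3 symbols read; the other (3 states) tracks whether and how much of `xx` has been seen. Each combined state is a pair, one component from each; accept when both components accept.
With 20 states:
          x    y  
>  q0     q1   q2 
   q1     q3   q4 
   q2     q5   q6 
   q3     q7   q8 
   q4     q9  q10 
   q5    q11  q12 
   q6    q13  q14 
   q7     q7   q8 
   q8    q15  q16 
   q9    q11  q12 
   q10   q13  q14 
 * q11    q7   q8 
   q12    q9  q10 
   q13   q11  q12 
   q14   q13  q14 
   q15   q11  q17 
   q16   q18  q19 
 * q17   q15  q16 
 * q18   q11  q17 
 * q19   q18  q19 
(> = start, * = accepting)

start=q0; accept=q11,q17,q18,q19; q0-x->q1; q0-y->q2; q1-x->q3; q1-y->q4; q2-x->q5; q2-y->q6; q3-x->q7; q3-y->q8; q4-x->q9; q4-y->q10; q5-x->q11; q5-y->q12; q6-x->q13; q6-y->q14; q7-x->q7; q7-y->q8; q8-x->q15; q8-y->q16; q9-x->q11; q9-y->q12; q10-x->q13; q10-y->q14; q11-x->q7; q11-y->q8; q12-x->q9; q12-y->q10; q13-x->q11; q13-y->q12; q14-x->q13; q14-y->q14; q15-x->q11; q15-y->q17; q16-x->q18; q16-y->q19; q17-x->q15; q17-y->q16; q18-x->q11; q18-y->q17; q19-x->q18; q19-y->q19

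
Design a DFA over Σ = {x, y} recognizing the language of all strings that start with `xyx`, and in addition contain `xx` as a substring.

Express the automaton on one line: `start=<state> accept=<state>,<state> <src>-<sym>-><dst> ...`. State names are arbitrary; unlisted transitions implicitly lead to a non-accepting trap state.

Build one automaton per condition and run them in lockstep. The first has 5 states tracking whether the input so far still matches the prefix `xyx`; the second has 3 states tracking whether and how much of `xx` has been seen. A product state is a pair (one from each), accepting exactly when both do.
A 9-state machine:
        x   y  
>  q0   q1  q2 
   q1   q3  q4 
   q2   q5  q2 
   q3   q3  q3 
   q4   q6  q2 
   q5   q3  q2 
   q6   q7  q8 
 * q7   q7  q7 
   q8   q6  q8 
(> = start, * = accepting)

start=q0 accept=q7 q0-x->q1 q0-y->q2 q1-x->q3 q1-y->q4 q2-x->q5 q2-y->q2 q3-x->q3 q3-y->q3 q4-x->q6 q4-y->q2 q5-x->q3 q5-y->q2 q6-x->q7 q6-y->q8 q7-x->q7 q7-y->q7 q8-x->q6 q8-y->q8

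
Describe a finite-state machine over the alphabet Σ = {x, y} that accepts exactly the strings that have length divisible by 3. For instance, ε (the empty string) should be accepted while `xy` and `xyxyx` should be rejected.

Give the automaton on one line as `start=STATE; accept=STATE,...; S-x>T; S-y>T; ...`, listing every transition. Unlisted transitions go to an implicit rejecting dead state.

start=s0; accept=s0; s0-x>s1; s0-y>s1; s1-x>s2; s1-y>s2; s2-x>s0; s2-y>s0

Count input length modulo 3: every symbol advances one step around the cycle s0 → s1 → s2 → s0. Accept at s0.
With 3 states:
        x   y  
>* s0   s1  s1 
   s1   s2  s2 
   s2   s0  s0 
(> = start, * = accepting)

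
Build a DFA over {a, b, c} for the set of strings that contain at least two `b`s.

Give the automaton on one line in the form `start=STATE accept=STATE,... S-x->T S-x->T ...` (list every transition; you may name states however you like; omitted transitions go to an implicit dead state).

start=S0 accept=S2,S3 S0-a->S0 S0-b->S1 S0-c->S0 S1-a->S1 S1-b->S2 S1-c->S1 S2-a->S2 S2-b->S3 S2-c->S2 S3-a->S3 S3-b->S3 S3-c->S3

Count `b`s, saturating at 3: states S0 through S2 mean 0 through 2 `b`s seen; S3 means more than 2. Each `b` increments (capped at S3); other symbols loop. Accept from {S2, S3}.
With 4 states:
        a   b   c  
>  S0   S0  S1  S0 
   S1   S1  S2  S1 
 * S2   S2  S3  S2 
 * S3   S3  S3  S3 
(> = start, * = accepting)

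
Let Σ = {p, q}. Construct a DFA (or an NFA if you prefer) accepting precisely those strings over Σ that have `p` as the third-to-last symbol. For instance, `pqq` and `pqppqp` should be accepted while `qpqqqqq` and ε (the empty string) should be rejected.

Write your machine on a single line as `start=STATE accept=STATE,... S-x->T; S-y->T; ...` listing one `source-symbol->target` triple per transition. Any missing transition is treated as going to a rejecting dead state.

A DFA must remember the last 3 symbols (since which symbol is third-to-last isn't known until the input ends). Use one state per possible window of the last ≤3 symbols; accept from those whose window starts with `p`.
15 states suffice.
       p  q 
>  A   B  C 
   B   D  E 
   C   F  G 
   D   H  I 
   E   J  K 
   F   L  M 
   G   N  O 
 * H   H  I 
 * I   J  K 
 * J   L  M 
 * K   N  O 
   L   H  I 
   M   J  K 
   N   L  M 
   O   N  O 
(> = start, * = accepting)

start=A; accept=H,I,J,K; A-p->B; A-q->C; B-p->D; B-q->E; C-p->F; C-q->G; D-p->H; D-q->I; E-p->J; E-q->K; F-p->L; F-q->M; G-p->N; G-q->O; H-p->H; H-q->I; I-p->J; I-q->K; J-p->L; J-q->M; K-p->N; K-q->O; L-p->H; L-q->I; M-p->J; M-q->K; N-p->L; N-q->M; O-p->N; O-q->O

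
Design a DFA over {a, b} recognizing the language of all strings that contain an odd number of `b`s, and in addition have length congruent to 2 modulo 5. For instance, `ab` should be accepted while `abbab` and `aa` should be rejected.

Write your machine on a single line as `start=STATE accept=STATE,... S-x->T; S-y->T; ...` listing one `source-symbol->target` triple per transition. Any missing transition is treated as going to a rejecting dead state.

start=s0; accept=s4; s0-a->s1; s0-b->s2; s1-a->s3; s1-b->s4; s2-a->s4; s2-b->s3; s3-a->s5; s3-b->s6; s4-a->s6; s4-b->s5; s5-a->s7; s5-b->s8; s6-a->s8; s6-b->s7; s7-a->s0; s7-b->s9; s8-a->s9; s8-b->s0; s9-a->s2; s9-b->s1

Build one automaton per condition and run them in lockstep. The first has 2 states tracking the count of `b`s modulo 2; the second has 5 states tracking the input length modulo 5. A product state is a pair (one from each), accepting exactly when both do.
A 10-state machine:
        a   b  
>  s0   s1  s2 
   s1   s3  s4 
   s2   s4  s3 
   s3   s5  s6 
 * s4   s6  s5 
   s5   s7  s8 
   s6   s8  s7 
   s7   s0  s9 
   s8   s9  s0 
   s9   s2  s1 
(> = start, * = accepting)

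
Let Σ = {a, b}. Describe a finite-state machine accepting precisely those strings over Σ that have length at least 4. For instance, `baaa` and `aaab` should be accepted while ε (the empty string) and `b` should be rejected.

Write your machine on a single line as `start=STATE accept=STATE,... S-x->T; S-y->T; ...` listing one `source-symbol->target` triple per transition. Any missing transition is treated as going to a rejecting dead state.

Count input length up to 5: every symbol moves from q0 toward q5, which means 'more than 4' and absorbs. Accept from {q4, q5}.
With 6 states:
        a   b  
>  q0   q1  q1 
   q1   q2  q2 
   q2   q3  q3 
   q3   q4  q4 
 * q4   q5  q5 
 * q5   q5  q5 
(> = start, * = accepting)

start=q0; accept=q4,q5; q0-a->q1; q0-b->q1; q1-a->q2; q1-b->q2; q2-a->q3; q2-b->q3; q3-a->q4; q3-b->q4; q4-a->q5; q4-b->q5; q5-a->q5; q5-b->q5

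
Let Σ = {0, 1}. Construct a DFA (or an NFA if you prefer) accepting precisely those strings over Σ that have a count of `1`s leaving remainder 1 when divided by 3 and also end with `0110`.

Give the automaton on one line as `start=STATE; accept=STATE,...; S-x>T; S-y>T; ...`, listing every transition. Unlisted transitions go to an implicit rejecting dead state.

start=A; accept=G; A-0>A; A-1>B; B-0>B; B-1>C; C-0>D; C-1>A; D-0>D; D-1>E; E-0>A; E-1>F; F-0>G; F-1>C; G-0>B; G-1>C

Handle the two conditions separately and then intersect. One (3 states) tracks the count of `1`s modulo 3; the other (5 states) tracks how much of the suffix `0110` has currently been matched. Each combined state is a pair, one component from each; accept when both components accept. Minimizing collapses redundant product states.
A 7-state machine:
       0  1 
>  A   A  B 
   B   B  C 
   C   D  A 
   D   D  E 
   E   A  F 
   F   G  C 
 * G   B  C 
(> = start, * = accepting)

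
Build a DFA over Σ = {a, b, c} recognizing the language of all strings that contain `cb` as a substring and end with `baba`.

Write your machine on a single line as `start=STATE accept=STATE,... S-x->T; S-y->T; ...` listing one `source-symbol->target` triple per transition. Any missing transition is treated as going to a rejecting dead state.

Build one automaton per condition and run them in lockstep. One (3 states) tracks whether and how much of `cb` has been seen; the other (5 states) tracks how much of the suffix `baba` has currently been matched. Each combined state is a pair, one component from each; accept when both components accept. Equivalent product states are then merged.
7 states suffice.
        a   b   c  
>  q0   q0  q0  q1 
   q1   q0  q2  q1 
   q2   q3  q2  q4 
   q3   q4  q5  q4 
   q4   q4  q2  q4 
   q5   q6  q2  q4 
 * q6   q4  q5  q4 
(> = start, * = accepting)

start=q0; accept=q6; q0-a->q0; q0-b->q0; q0-c->q1; q1-a->q0; q1-b->q2; q1-c->q1; q2-a->q3; q2-b->q2; q2-c->q4; q3-a->q4; q3-b->q5; q3-c->q4; q4-a->q4; q4-b->q2; q4-c->q4; q5-a->q6; q5-b->q2; q5-c->q4; q6-a->q4; q6-b->q5; q6-c->q4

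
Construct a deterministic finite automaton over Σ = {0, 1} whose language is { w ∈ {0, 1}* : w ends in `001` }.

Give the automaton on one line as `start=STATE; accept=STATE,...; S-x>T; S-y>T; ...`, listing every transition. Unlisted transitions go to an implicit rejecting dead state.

Remember how much of `001` the current input suffix matches. State s0 means no match yet; s1 means the last symbol is `0`; s2 means the last 2 symbols are `00`; s3 means the last 3 symbols are `001`. Only s3 accepts. On a mismatch, fall back to the longest proper suffix that is still a prefix of `001`.
A 4-state machine:
        0   1  
>  s0   s1  s0 
   s1   s2  s0 
   s2   s2  s3 
 * s3   s1  s0 
(> = start, * = accepting)

start=s0; accept=s3; s0-0>s1; s0-1>s0; s1-0>s2; s1-1>s0; s2-0>s2; s2-1>s3; s3-0>s1; s3-1>s0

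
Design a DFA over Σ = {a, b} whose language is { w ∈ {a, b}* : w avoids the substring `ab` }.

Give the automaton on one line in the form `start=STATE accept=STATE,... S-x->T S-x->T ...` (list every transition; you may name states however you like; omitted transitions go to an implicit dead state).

start=q0 accept=q0,q1 q0-a->q1 q0-b->q0 q1-a->q1 q1-b->q2 q2-a->q2 q2-b->q2

Track partial matches of the forbidden pattern `ab`. State q2 is a dead state reached once `ab` has occurred; every other state accepts. q0 means no part of `ab` is currently matched.
With 3 states:
        a   b  
>* q0   q1  q0 
 * q1   q1  q2 
   q2   q2  q2 
(> = start, * = accepting)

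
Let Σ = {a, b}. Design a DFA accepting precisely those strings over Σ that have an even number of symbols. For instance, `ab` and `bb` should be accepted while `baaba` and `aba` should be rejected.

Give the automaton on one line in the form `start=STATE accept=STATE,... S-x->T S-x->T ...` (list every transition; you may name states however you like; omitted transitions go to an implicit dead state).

start=q0 accept=q0 q0-a->q1 q0-b->q1 q1-a->q0 q1-b->q0

Only the length mod 2 matters, so use a 2-cycle: from any state, every input symbol moves to the next state, wrapping q1 back to q0. Mark q0 accepting.
With 2 states:
        a   b  
>* q0   q1  q1 
   q1   q0  q0 
(> = start, * = accepting)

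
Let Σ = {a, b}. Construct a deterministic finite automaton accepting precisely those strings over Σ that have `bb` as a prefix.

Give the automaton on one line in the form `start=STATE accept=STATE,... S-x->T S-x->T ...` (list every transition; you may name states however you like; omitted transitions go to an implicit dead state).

Check the first 2 symbols one by one: q0 through q1 record how many have matched `bb` so far; any wrong symbol goes to the dead state q3. After all 2 match we enter the accepting sink q2.
A 4-state machine:
        a   b  
>  q0   q3  q1 
   q1   q3  q2 
 * q2   q2  q2 
   q3   q3  q3 
(> = start, * = accepting)

start=q0 accept=q2 q0-a->q3 q0-b->q1 q1-a->q3 q1-b->q2 q2-a->q2 q2-b->q2 q3-a->q3 q3-b->q3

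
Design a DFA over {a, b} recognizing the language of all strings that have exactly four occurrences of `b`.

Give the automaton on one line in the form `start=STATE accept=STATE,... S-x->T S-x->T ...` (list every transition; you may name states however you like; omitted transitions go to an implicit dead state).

Count `b`s, saturating at 5: states S0 through S4 mean 0 through 4 `b`s seen; S5 means more than 4. Each `b` increments (capped at S5); other symbols loop. Accept from {S4}.
6 states suffice.
        a   b  
>  S0   S0  S1 
   S1   S1  S2 
   S2   S2  S3 
   S3   S3  S4 
 * S4   S4  S5 
   S5   S5  S5 
(> = start, * = accepting)

start=S0 accept=S4 S0-a->S0 S0-b->S1 S1-a->S1 S1-b->S2 S2-a->S2 S2-b->S3 S3-a->S3 S3-b->S4 S4-a->S4 S4-b->S5 S5-a->S5 S5-b->S5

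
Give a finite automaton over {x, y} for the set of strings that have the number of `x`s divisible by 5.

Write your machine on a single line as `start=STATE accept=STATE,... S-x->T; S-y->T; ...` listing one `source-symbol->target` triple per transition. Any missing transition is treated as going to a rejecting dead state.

Keep the running count of `x`s modulo 5: each `x` advances along the cycle q0 → q1 → q2 → q3 → q4 → q0 while other symbols loop. Accept at q0.
A 5-state machine:
        x   y  
>* q0   q1  q0 
   q1   q2  q1 
   q2   q3  q2 
   q3   q4  q3 
   q4   q0  q4 
(> = start, * = accepting)

start=q0; accept=q0; q0-x->q1; q0-y->q0; q1-x->q2; q1-y->q1; q2-x->q3; q2-y->q2; q3-x->q4; q3-y->q3; q4-x->q0; q4-y->q4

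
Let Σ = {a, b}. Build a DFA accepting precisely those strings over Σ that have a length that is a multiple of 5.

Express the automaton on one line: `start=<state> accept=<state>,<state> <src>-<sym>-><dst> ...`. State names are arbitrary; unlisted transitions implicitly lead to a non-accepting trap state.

Only the length mod 5 matters, so use a 5-cycle: from any state, every input symbol moves to the next state, wrapping S4 back to S0. Mark S0 accepting.
A 5-state machine:
        a   b  
>* S0   S1  S1 
   S1   S2  S2 
   S2   S3  S3 
   S3   S4  S4 
   S4   S0  S0 
(> = start, * = accepting)

start=S0 accept=S0 S0-a->S1 S0-b->S1 S1-a->S2 S1-b->S2 S2-a->S3 S2-b->S3 S3-a->S4 S3-b->S4 S4-a->S0 S4-b->S0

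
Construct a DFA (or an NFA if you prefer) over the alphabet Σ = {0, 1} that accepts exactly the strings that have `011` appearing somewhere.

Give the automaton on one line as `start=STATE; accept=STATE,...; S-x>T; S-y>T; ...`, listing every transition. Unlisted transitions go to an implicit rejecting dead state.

start=s0; accept=s3; s0-0>s1; s0-1>s0; s1-0>s1; s1-1>s2; s2-0>s1; s2-1>s3; s3-0>s3; s3-1>s3

States s0..s2 record the length of the longest prefix of `011` that matches the current input suffix. Reaching s3 means `011` has been seen, and we stay there forever. Accept from s3.
With 4 states:
        0   1  
>  s0   s1  s0 
   s1   s1  s2 
   s2   s1  s3 
 * s3   s3  s3 
(> = start, * = accepting)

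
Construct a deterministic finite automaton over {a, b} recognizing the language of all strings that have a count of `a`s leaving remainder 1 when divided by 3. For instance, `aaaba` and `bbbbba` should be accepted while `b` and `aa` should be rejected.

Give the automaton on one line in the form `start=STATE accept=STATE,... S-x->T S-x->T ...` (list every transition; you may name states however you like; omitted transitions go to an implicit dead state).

The only thing that matters is how many `a`s have appeared, reduced mod 3. Use one state per residue: S0 for 0, …, S2 for 2. Reading `a` moves to the next residue; anything else stays put. S1 is accepting.
A 3-state machine:
        a   b  
>  S0   S1  S0 
 * S1   S2  S1 
   S2   S0  S2 
(> = start, * = accepting)

start=S0 accept=S1 S0-a->S1 S0-b->S0 S1-a->S2 S1-b->S1 S2-a->S0 S2-b->S2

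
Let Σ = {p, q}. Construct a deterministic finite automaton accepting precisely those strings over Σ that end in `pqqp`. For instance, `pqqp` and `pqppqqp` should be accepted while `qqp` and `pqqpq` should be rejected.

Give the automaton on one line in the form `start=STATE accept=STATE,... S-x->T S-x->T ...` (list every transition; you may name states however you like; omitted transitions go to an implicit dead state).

Remember how much of `pqqp` the current input suffix matches. State A means no match yet; B means the last symbol is `p`; C means the last 2 symbols are `pq`; D means the last 3 symbols are `pqq`; E means the last 4 symbols are `pqqp`. Only E accepts. On a mismatch, fall back to the longest proper suffix that is still a prefix of `pqqp`.
With 5 states:
       p  q 
>  A   B  A 
   B   B  C 
   C   B  D 
   D   E  A 
 * E   B  C 
(> = start, * = accepting)

start=A accept=E A-p->B A-q->A B-p->B B-q->C C-p->B C-q->D D-p->E D-q->A E-p->B E-q->C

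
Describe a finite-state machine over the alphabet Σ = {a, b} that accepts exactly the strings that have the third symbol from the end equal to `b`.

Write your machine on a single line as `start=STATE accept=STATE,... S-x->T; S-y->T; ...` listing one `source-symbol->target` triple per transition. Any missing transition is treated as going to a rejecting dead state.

Because acceptance depends on a position counted from the end, the machine has to buffer the most recent 3 symbols. Make each state the string of the last up-to-3 symbols read; on input `x` shift the window left and append `x`. Accept when the buffered window has length 3 and begins with `b`.
          a    b  
>  q0     q1   q2 
   q1     q3   q4 
   q2     q5   q6 
   q3     q7   q8 
   q4     q9  q10 
   q5    q11  q12 
   q6    q13  q14 
   q7     q7   q8 
   q8     q9  q10 
   q9    q11  q12 
   q10   q13  q14 
 * q11    q7   q8 
 * q12    q9  q10 
 * q13   q11  q12 
 * q14   q13  q14 
(> = start, * = accepting)

start=q0; accept=q11,q12,q13,q14; q0-a->q1; q0-b->q2; q1-a->q3; q1-b->q4; q2-a->q5; q2-b->q6; q3-a->q7; q3-b->q8; q4-a->q9; q4-b->q10; q5-a->q11; q5-b->q12; q6-a->q13; q6-b->q14; q7-a->q7; q7-b->q8; q8-a->q9; q8-b->q10; q9-a->q11; q9-b->q12; q10-a->q13; q10-b->q14; q11-a->q7; q11-b->q8; q12-a->q9; q12-b->q10; q13-a->q11; q13-b->q12; q14-a->q13; q14-b->q14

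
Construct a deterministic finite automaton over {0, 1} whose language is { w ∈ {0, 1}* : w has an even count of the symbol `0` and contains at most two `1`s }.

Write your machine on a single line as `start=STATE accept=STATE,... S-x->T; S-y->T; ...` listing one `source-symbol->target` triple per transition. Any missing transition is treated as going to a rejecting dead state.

start=S0; accept=S0,S2,S4; S0-0->S1; S0-1->S2; S1-0->S0; S1-1->S3; S2-0->S3; S2-1->S4; S3-0->S2; S3-1->S5; S4-0->S5; S4-1->S6; S5-0->S4; S5-1->S6; S6-0->S6; S6-1->S6

Run two small machines in parallel and take their product. The first has 2 states tracking the count of `0`s modulo 2; the second has 4 states tracking the count of `1`s, saturating at 3. A product state is a pair (one from each), accepting exactly when both do. After merging equivalent states the machine shrinks.
        0   1  
>* S0   S1  S2 
   S1   S0  S3 
 * S2   S3  S4 
   S3   S2  S5 
 * S4   S5  S6 
   S5   S4  S6 
   S6   S6  S6 
(> = start, * = accepting)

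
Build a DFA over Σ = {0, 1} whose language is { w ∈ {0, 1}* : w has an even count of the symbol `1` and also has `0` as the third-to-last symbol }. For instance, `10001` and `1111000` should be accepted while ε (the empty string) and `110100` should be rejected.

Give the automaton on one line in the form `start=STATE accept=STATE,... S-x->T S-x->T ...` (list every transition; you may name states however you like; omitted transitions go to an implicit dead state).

Run two small machines in parallel and take their product. The first has 2 states tracking the count of `1`s modulo 2; the second has 15 states tracking the last 3 symbols read. A product state is a pair (one from each), accepting exactly when both do. Equivalent product states are then merged.
          0    1  
>  q0     q1   q2 
   q1     q3   q4 
   q2     q5   q0 
   q3     q6   q4 
   q4     q5   q7 
   q5     q8   q9 
 * q6     q6   q4 
 * q7     q1   q2 
   q8     q8  q10 
   q9    q11   q2 
 * q10   q11   q2 
 * q11    q3   q4 
(> = start, * = accepting)

start=q0 accept=q6,q7,q10,q11 q0-0->q1 q0-1->q2 q1-0->q3 q1-1->q4 q2-0->q5 q2-1->q0 q3-0->q6 q3-1->q4 q4-0->q5 q4-1->q7 q5-0->q8 q5-1->q9 q6-0->q6 q6-1->q4 q7-0->q1 q7-1->q2 q8-0->q8 q8-1->q10 q9-0->q11 q9-1->q2 q10-0->q11 q10-1->q2 q11-0->q3 q11-1->q4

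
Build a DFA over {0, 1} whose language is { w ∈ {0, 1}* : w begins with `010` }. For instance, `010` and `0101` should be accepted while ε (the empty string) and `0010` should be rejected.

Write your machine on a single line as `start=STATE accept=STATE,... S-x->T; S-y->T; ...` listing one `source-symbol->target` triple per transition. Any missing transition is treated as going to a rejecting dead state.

Walk along `010` while the input agrees: from s0 take `0` to s1, and so on. Any deviation drops to the rejecting sink s4. Once s3 is reached the prefix is confirmed and every continuation is accepted.
With 5 states:
        0   1  
>  s0   s1  s4 
   s1   s4  s2 
   s2   s3  s4 
 * s3   s3  s3 
   s4   s4  s4 
(> = start, * = accepting)

start=s0; accept=s3; s0-0->s1; s0-1->s4; s1-0->s4; s1-1->s2; s2-0->s3; s2-1->s4; s3-0->s3; s3-1->s3; s4-0->s4; s4-1->s4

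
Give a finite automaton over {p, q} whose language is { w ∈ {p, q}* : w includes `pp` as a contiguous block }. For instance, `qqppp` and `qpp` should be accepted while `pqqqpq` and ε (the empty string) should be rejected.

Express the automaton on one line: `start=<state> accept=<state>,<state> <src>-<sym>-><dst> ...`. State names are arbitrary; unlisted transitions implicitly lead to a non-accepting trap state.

States s0..s1 record the length of the longest prefix of `pp` that matches the current input suffix. Reaching s2 means `pp` has been seen, and we stay there forever. Accept from s2.
A 3-state machine:
        p   q  
>  s0   s1  s0 
   s1   s2  s0 
 * s2   s2  s2 
(> = start, * = accepting)

start=s0 accept=s2 s0-p->s1 s0-q->s0 s1-p->s2 s1-q->s0 s2-p->s2 s2-q->s2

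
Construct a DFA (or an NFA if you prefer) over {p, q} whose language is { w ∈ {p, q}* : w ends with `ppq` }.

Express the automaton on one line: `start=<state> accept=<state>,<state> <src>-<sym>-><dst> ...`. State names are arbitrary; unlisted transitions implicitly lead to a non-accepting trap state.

Remember how much of `ppq` the current input suffix matches. State A means no match yet; B means the last symbol is `p`; C means the last 2 symbols are `pp`; D means the last 3 symbols are `ppq`. Only D accepts. On a mismatch, fall back to the longest proper suffix that is still a prefix of `ppq`.
       p  q 
>  A   B  A 
   B   C  A 
   C   C  D 
 * D   B  A 
(> = start, * = accepting)

start=A accept=D A-p->B A-q->A B-p->C B-q->A C-p->C C-q->D D-p->B D-q->A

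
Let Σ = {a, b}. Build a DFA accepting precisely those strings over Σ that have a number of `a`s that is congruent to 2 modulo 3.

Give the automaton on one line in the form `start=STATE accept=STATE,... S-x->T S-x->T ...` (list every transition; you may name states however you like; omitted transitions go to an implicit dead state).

The only thing that matters is how many `a`s have appeared, reduced mod 3. Use one state per residue: s0 for 0, …, s2 for 2. Reading `a` moves to the next residue; anything else stays put. s2 is accepting.
A 3-state machine:
        a   b  
>  s0   s1  s0 
   s1   s2  s1 
 * s2   s0  s2 
(> = start, * = accepting)

start=s0 accept=s2 s0-a->s1 s0-b->s0 s1-a->s2 s1-b->s1 s2-a->s0 s2-b->s2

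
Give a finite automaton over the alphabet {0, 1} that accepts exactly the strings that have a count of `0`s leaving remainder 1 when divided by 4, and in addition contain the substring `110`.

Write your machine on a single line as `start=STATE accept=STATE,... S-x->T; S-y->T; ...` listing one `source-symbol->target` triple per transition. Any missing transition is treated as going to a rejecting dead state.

start=q0; accept=q9; q0-0->q1; q0-1->q2; q1-0->q3; q1-1->q4; q2-0->q1; q2-1->q5; q3-0->q6; q3-1->q7; q4-0->q3; q4-1->q8; q5-0->q9; q5-1->q5; q6-0->q0; q6-1->q10; q7-0->q6; q7-1->q11; q8-0->q11; q8-1->q8; q9-0->q11; q9-1->q9; q10-0->q0; q10-1->q12; q11-0->q12; q11-1->q11; q12-0->q5; q12-1->q12

Run two small machines in parallel and take their product. The first has 4 states tracking the count of `0`s modulo 4; the second has 4 states tracking whether and how much of `110` has been seen. A product state is a pair (one from each), accepting exactly when both do. Equivalent product states are then merged.
13 states suffice.
          0    1  
>  q0     q1   q2 
   q1     q3   q4 
   q2     q1   q5 
   q3     q6   q7 
   q4     q3   q8 
   q5     q9   q5 
   q6     q0  q10 
   q7     q6  q11 
   q8    q11   q8 
 * q9    q11   q9 
   q10    q0  q12 
   q11   q12  q11 
   q12    q5  q12 
(> = start, * = accepting)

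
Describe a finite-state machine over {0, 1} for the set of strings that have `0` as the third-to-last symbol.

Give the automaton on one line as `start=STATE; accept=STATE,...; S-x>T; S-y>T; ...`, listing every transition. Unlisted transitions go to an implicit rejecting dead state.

start=s0; accept=s7,s8,s9,s10; s0-0>s1; s0-1>s2; s1-0>s3; s1-1>s4; s2-0>s5; s2-1>s6; s3-0>s7; s3-1>s8; s4-0>s9; s4-1>s10; s5-0>s11; s5-1>s12; s6-0>s13; s6-1>s14; s7-0>s7; s7-1>s8; s8-0>s9; s8-1>s10; s9-0>s11; s9-1>s12; s10-0>s13; s10-1>s14; s11-0>s7; s11-1>s8; s12-0>s9; s12-1>s10; s13-0>s11; s13-1>s12; s14-0>s13; s14-1>s14

A DFA must remember the last 3 symbols (since which symbol is third-to-last isn't known until the input ends). Use one state per possible window of the last ≤3 symbols; accept from those whose window starts with `0`.
A 15-state machine:
          0    1  
>  s0     s1   s2 
   s1     s3   s4 
   s2     s5   s6 
   s3     s7   s8 
   s4     s9  s10 
   s5    s11  s12 
   s6    s13  s14 
 * s7     s7   s8 
 * s8     s9  s10 
 * s9    s11  s12 
 * s10   s13  s14 
   s11    s7   s8 
   s12    s9  s10 
   s13   s11  s12 
   s14   s13  s14 
(> = start, * = accepting)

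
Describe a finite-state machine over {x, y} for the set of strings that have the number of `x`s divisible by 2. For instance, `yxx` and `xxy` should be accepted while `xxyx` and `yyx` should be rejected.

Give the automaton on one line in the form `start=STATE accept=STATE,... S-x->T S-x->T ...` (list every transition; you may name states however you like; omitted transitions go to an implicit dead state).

Keep the running count of `x`s modulo 2: each `x` advances along the cycle A → B → A while other symbols loop. Accept at A.
2 states suffice.
       x  y 
>* A   B  A 
   B   A  B 
(> = start, * = accepting)

start=A accept=A A-x->B A-y->A B-x->A B-y->B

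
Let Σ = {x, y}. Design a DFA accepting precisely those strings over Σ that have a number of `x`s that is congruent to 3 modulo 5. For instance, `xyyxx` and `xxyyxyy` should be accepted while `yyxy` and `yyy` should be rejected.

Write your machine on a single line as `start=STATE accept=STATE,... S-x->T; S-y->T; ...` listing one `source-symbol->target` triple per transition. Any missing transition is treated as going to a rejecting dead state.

Keep the running count of `x`s modulo 5: each `x` advances along the cycle S0 → S1 → S2 → S3 → S4 → S0 while other symbols loop. Accept at S3.
A 5-state machine:
        x   y  
>  S0   S1  S0 
   S1   S2  S1 
   S2   S3  S2 
 * S3   S4  S3 
   S4   S0  S4 
(> = start, * = accepting)

start=S0; accept=S3; S0-x->S1; S0-y->S0; S1-x->S2; S1-y->S1; S2-x->S3; S2-y->S2; S3-x->S4; S3-y->S3; S4-x->S0; S4-y->S4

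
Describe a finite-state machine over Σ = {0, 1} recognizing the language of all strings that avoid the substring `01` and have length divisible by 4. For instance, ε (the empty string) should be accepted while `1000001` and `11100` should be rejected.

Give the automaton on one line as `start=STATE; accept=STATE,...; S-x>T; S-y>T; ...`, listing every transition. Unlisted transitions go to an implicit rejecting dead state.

start=S0; accept=S0,S9; S0-0>S1; S0-1>S2; S1-0>S3; S1-1>S4; S2-0>S3; S2-1>S5; S3-0>S6; S3-1>S7; S4-0>S7; S4-1>S7; S5-0>S6; S5-1>S8; S6-0>S9; S6-1>S10; S7-0>S10; S7-1>S10; S8-0>S9; S8-1>S0; S9-0>S1; S9-1>S11; S10-0>S11; S10-1>S11; S11-0>S4; S11-1>S4

Handle the two conditions separately and then intersect. The first has 3 states tracking partial matches of the forbidden pattern `01`; the second has 4 states tracking the input length modulo 4. A product state is a pair (one from each), accepting exactly when both do.
          0    1  
>* S0     S1   S2 
   S1     S3   S4 
   S2     S3   S5 
   S3     S6   S7 
   S4     S7   S7 
   S5     S6   S8 
   S6     S9  S10 
   S7    S10  S10 
   S8     S9   S0 
 * S9     S1  S11 
   S10   S11  S11 
   S11    S4   S4 
(> = start, * = accepting)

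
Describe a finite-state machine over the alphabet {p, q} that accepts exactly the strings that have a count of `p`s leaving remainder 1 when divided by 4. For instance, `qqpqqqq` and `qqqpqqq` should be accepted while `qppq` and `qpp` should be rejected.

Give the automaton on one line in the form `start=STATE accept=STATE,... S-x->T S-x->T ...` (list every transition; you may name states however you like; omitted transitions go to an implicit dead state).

The only thing that matters is how many `p`s have appeared, reduced mod 4. Use one state per residue: S0 for 0, …, S3 for 3. Reading `p` moves to the next residue; anything else stays put. S1 is accepting.
With 4 states:
        p   q  
>  S0   S1  S0 
 * S1   S2  S1 
   S2   S3  S2 
   S3   S0  S3 
(> = start, * = accepting)

start=S0 accept=S1 S0-p->S1 S0-q->S0 S1-p->S2 S1-q->S1 S2-p->S3 S2-q->S2 S3-p->S0 S3-q->S3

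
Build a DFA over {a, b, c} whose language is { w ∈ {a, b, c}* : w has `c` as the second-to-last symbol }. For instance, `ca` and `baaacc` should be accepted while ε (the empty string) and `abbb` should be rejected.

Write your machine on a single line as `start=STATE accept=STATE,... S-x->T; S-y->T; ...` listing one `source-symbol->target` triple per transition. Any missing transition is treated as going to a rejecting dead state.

A DFA must remember the last 2 symbols (since which symbol is second-to-last isn't known until the input ends). Use one state per possible window of the last ≤2 symbols; accept from those whose window starts with `c`.
With 13 states:
          a    b    c  
>  q0     q1   q2   q3 
   q1     q4   q5   q6 
   q2     q7   q8   q9 
   q3    q10  q11  q12 
   q4     q4   q5   q6 
   q5     q7   q8   q9 
   q6    q10  q11  q12 
   q7     q4   q5   q6 
   q8     q7   q8   q9 
   q9    q10  q11  q12 
 * q10    q4   q5   q6 
 * q11    q7   q8   q9 
 * q12   q10  q11  q12 
(> = start, * = accepting)

start=q0; accept=q10,q11,q12; q0-a->q1; q0-b->q2; q0-c->q3; q1-a->q4; q1-b->q5; q1-c->q6; q2-a->q7; q2-b->q8; q2-c->q9; q3-a->q10; q3-b->q11; q3-c->q12; q4-a->q4; q4-b->q5; q4-c->q6; q5-a->q7; q5-b->q8; q5-c->q9; q6-a->q10; q6-b->q11; q6-c->q12; q7-a->q4; q7-b->q5; q7-c->q6; q8-a->q7; q8-b->q8; q8-c->q9; q9-a->q10; q9-b->q11; q9-c->q12; q10-a->q4; q10-b->q5; q10-c->q6; q11-a->q7; q11-b->q8; q11-c->q9; q12-a->q10; q12-b->q11; q12-c->q12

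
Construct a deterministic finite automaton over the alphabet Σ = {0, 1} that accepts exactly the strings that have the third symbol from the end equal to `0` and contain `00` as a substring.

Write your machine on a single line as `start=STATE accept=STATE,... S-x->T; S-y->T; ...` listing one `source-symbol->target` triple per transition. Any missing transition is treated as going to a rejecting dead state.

start=A; accept=D,E,F,G; A-0->B; A-1->A; B-0->C; B-1->A; C-0->D; C-1->E; D-0->D; D-1->E; E-0->F; E-1->G; F-0->C; F-1->H; G-0->I; G-1->J; H-0->F; H-1->G; I-0->C; I-1->H; J-0->I; J-1->J

Handle the two conditions separately and then intersect. One (15 states) tracks the last 3 symbols read; the other (3 states) tracks whether and how much of `00` has been seen. Each combined state is a pair, one component from each; accept when both components accept. Equivalent product states are then merged.
With 10 states:
       0  1 
>  A   B  A 
   B   C  A 
   C   D  E 
 * D   D  E 
 * E   F  G 
 * F   C  H 
 * G   I  J 
   H   F  G 
   I   C  H 
   J   I  J 
(> = start, * = accepting)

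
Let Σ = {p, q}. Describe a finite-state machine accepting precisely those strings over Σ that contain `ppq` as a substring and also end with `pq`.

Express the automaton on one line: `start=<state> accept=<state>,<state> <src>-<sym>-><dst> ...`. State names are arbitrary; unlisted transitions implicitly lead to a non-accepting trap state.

Handle the two conditions separately and then intersect. The first has 4 states tracking whether and how much of `ppq` has been seen; the second has 3 states tracking how much of the suffix `pq` has currently been matched. A product state is a pair (one from each), accepting exactly when both do.
With 7 states:
        p   q  
>  s0   s1  s0 
   s1   s2  s3 
   s2   s2  s4 
   s3   s1  s0 
 * s4   s5  s6 
   s5   s5  s4 
   s6   s5  s6 
(> = start, * = accepting)

start=s0 accept=s4 s0-p->s1 s0-q->s0 s1-p->s2 s1-q->s3 s2-p->s2 s2-q->s4 s3-p->s1 s3-q->s0 s4-p->s5 s4-q->s6 s5-p->s5 s5-q->s4 s6-p->s5 s6-q->s6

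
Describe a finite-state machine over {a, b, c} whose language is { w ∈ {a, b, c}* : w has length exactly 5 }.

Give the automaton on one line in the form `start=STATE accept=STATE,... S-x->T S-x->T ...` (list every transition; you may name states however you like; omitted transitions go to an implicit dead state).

start=S0 accept=S5 S0-a->S1 S0-b->S1 S0-c->S1 S1-a->S2 S1-b->S2 S1-c->S2 S2-a->S3 S2-b->S3 S2-c->S3 S3-a->S4 S3-b->S4 S3-c->S4 S4-a->S5 S4-b->S5 S4-c->S5 S5-a->S6 S5-b->S6 S5-c->S6 S6-a->S6 S6-b->S6 S6-c->S6

We only need to distinguish lengths 0, 1, …, 5, and '>5'. Chain S0 → S1 → S2 → S3 → S4 → S5 → S6 on every symbol, with S6 looping. Accepting states: {S5}.
7 states suffice.
        a   b   c  
>  S0   S1  S1  S1 
   S1   S2  S2  S2 
   S2   S3  S3  S3 
   S3   S4  S4  S4 
   S4   S5  S5  S5 
 * S5   S6  S6  S6 
   S6   S6  S6  S6 
(> = start, * = accepting)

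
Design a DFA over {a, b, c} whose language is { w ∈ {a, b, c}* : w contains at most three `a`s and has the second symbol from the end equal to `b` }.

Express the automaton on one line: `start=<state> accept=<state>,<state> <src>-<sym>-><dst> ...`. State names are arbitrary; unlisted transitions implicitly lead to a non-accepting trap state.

Build one automaton per condition and run them in lockstep. One (5 states) tracks the count of `a`s, saturating at 4; the other (13 states) tracks the last 2 symbols read. Each combined state is a pair, one component from each; accept when both components accept. After merging equivalent states the machine shrinks.
17 states suffice.
          a    b    c  
>  q0     q1   q2   q0 
   q1     q3   q4   q1 
   q2     q5   q6   q7 
   q3     q8   q9   q3 
   q4    q10  q11   q5 
 * q5     q3   q4   q1 
 * q6     q5   q6   q7 
 * q7     q1   q2   q0 
   q8    q12  q13   q8 
   q9    q14  q15  q10 
 * q10    q8   q9   q3 
 * q11   q10  q11   q5 
   q12   q12  q12  q12 
   q13   q12  q16  q14 
 * q14   q12  q13   q8 
 * q15   q14  q15  q10 
 * q16   q12  q16  q14 
(> = start, * = accepting)

start=q0 accept=q5,q6,q7,q10,q11,q14,q15,q16 q0-a->q1 q0-b->q2 q0-c->q0 q1-a->q3 q1-b->q4 q1-c->q1 q2-a->q5 q2-b->q6 q2-c->q7 q3-a->q8 q3-b->q9 q3-c->q3 q4-a->q10 q4-b->q11 q4-c->q5 q5-a->q3 q5-b->q4 q5-c->q1 q6-a->q5 q6-b->q6 q6-c->q7 q7-a->q1 q7-b->q2 q7-c->q0 q8-a->q12 q8-b->q13 q8-c->q8 q9-a->q14 q9-b->q15 q9-c->q10 q10-a->q8 q10-b->q9 q10-c->q3 q11-a->q10 q11-b->q11 q11-c->q5 q12-a->q12 q12-b->q12 q12-c->q12 q13-a->q12 q13-b->q16 q13-c->q14 q14-a->q12 q14-b->q13 q14-c->q8 q15-a->q14 q15-b->q15 q15-c->q10 q16-a->q12 q16-b->q16 q16-c->q14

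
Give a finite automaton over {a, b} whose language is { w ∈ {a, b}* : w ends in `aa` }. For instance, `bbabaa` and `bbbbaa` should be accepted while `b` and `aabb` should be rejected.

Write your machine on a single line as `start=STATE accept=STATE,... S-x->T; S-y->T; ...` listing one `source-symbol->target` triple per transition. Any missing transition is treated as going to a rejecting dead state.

start=s0; accept=s2; s0-a->s1; s0-b->s0; s1-a->s2; s1-b->s0; s2-a->s2; s2-b->s0

Remember how much of `aa` the current input suffix matches. State s0 means no match yet; s1 means the last symbol is `a`; s2 means the last 2 symbols are `aa`. Only s2 accepts. On a mismatch, fall back to the longest proper suffix that is still a prefix of `aa`.
A 3-state machine:
        a   b  
>  s0   s1  s0 
   s1   s2  s0 
 * s2   s2  s0 
(> = start, * = accepting)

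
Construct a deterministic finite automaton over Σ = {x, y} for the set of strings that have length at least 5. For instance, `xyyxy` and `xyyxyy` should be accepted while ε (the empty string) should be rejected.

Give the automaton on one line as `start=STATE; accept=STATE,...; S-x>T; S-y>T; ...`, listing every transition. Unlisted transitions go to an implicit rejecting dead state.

start=S0; accept=S5,S6; S0-x>S1; S0-y>S1; S1-x>S2; S1-y>S2; S2-x>S3; S2-y>S3; S3-x>S4; S3-y>S4; S4-x>S5; S4-y>S5; S5-x>S6; S5-y>S6; S6-x>S6; S6-y>S6

We only need to distinguish lengths 0, 1, …, 5, and '>5'. Chain S0 → S1 → S2 → S3 → S4 → S5 → S6 on every symbol, with S6 looping. Accepting states: {S5, S6}.
        x   y  
>  S0   S1  S1 
   S1   S2  S2 
   S2   S3  S3 
   S3   S4  S4 
   S4   S5  S5 
 * S5   S6  S6 
 * S6   S6  S6 
(> = start, * = accepting)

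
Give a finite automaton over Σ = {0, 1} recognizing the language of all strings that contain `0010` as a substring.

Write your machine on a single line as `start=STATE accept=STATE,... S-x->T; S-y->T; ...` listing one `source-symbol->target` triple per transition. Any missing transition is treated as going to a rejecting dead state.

start=A; accept=E; A-0->B; A-1->A; B-0->C; B-1->A; C-0->C; C-1->D; D-0->E; D-1->A; E-0->E; E-1->E

Track how much of `0010` has been matched so far: state A is no progress, E is the absorbing accept state reached once `0010` has occurred. Intermediate states record partial matches; on a mismatch, fall back to the longest reusable overlap.
With 5 states:
       0  1 
>  A   B  A 
   B   C  A 
   C   C  D 
   D   E  A 
 * E   E  E 
(> = start, * = accepting)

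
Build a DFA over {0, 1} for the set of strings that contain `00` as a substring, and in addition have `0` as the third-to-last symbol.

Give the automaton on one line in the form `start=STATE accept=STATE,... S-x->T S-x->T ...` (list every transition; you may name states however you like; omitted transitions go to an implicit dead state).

start=A accept=D,E,F,G A-0->B A-1->A B-0->C B-1->A C-0->D C-1->E D-0->D D-1->E E-0->F E-1->G F-0->C F-1->H G-0->I G-1->J H-0->F H-1->G I-0->C I-1->H J-0->I J-1->J

Handle the two conditions separately and then intersect. One (3 states) tracks whether and how much of `00` has been seen; the other (15 states) tracks the last 3 symbols read. Each combined state is a pair, one component from each; accept when both components accept. After merging equivalent states the machine shrinks.
With 10 states:
       0  1 
>  A   B  A 
   B   C  A 
   C   D  E 
 * D   D  E 
 * E   F  G 
 * F   C  H 
 * G   I  J 
   H   F  G 
   I   C  H 
   J   I  J 
(> = start, * = accepting)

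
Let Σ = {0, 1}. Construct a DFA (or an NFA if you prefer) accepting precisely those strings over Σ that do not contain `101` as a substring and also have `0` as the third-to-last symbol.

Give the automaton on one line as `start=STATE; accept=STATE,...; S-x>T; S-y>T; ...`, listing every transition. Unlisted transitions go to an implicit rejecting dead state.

Handle the two conditions separately and then intersect. The first has 4 states tracking partial matches of the forbidden pattern `101`; the second has 15 states tracking the last 3 symbols read. A product state is a pair (one from each), accepting exactly when both do. Minimizing collapses redundant product states.
11 states suffice.
          0    1  
>  q0     q1   q2 
   q1     q3   q4 
   q2     q5   q2 
   q3     q6   q7 
   q4     q8   q9 
   q5     q3  q10 
 * q6     q6   q7 
 * q7     q8   q9 
 * q8     q3  q10 
 * q9     q5   q2 
   q10   q10  q10 
(> = start, * = accepting)

start=q0; accept=q6,q7,q8,q9; q0-0>q1; q0-1>q2; q1-0>q3; q1-1>q4; q2-0>q5; q2-1>q2; q3-0>q6; q3-1>q7; q4-0>q8; q4-1>q9; q5-0>q3; q5-1>q10; q6-0>q6; q6-1>q7; q7-0>q8; q7-1>q9; q8-0>q3; q8-1>q10; q9-0>q5; q9-1>q2; q10-0>q10; q10-1>q10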